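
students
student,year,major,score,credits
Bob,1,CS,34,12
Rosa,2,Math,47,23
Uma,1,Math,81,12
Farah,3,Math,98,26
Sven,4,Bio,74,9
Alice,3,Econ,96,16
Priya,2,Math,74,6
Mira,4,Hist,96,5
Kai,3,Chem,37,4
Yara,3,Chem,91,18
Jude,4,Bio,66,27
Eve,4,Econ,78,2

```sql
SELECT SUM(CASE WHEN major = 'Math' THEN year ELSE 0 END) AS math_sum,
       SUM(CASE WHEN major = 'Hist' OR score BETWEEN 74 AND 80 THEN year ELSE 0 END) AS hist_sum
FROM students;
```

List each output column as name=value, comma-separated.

math_sum=8, hist_sum=14

[math_sum: major = 'Math']
student=Bob: ✗
student=Rosa: ✓ → 2
student=Uma: ✓ → 1
student=Farah: ✓ → 3
student=Sven: ✗
student=Alice: ✗
student=Priya: ✓ → 2
student=Mira: ✗
student=Kai: ✗
student=Yara: ✗
student=Jude: ✗
student=Eve: ✗
math_sum = 2 + 1 + 3 + 2 = 8
—
[hist_sum: major = 'Hist' OR score BETWEEN 74 AND 80]
student=Bob: ✗
student=Rosa: ✗
student=Uma: ✗
student=Farah: ✗
student=Sven: ✓ → 4
student=Alice: ✗
student=Priya: ✓ → 2
student=Mira: ✓ → 4
student=Kai: ✗
student=Yara: ✗
student=Jude: ✗
student=Eve: ✓ → 4
hist_sum = 4 + 2 + 4 + 4 = 14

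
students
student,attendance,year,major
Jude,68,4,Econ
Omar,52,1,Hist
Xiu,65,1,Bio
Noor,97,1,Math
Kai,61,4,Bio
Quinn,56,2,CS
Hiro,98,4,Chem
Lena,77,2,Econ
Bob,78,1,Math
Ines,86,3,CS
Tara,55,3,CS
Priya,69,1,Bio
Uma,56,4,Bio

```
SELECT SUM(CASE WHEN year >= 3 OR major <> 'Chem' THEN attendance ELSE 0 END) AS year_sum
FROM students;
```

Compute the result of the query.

918

student=Jude: ✓ → 68
student=Omar: ✓ → 52
student=Xiu: ✓ → 65
student=Noor: ✓ → 97
student=Kai: ✓ → 61
student=Quinn: ✓ → 56
student=Hiro: ✓ → 98
student=Lena: ✓ → 77
student=Bob: ✓ → 78
student=Ines: ✓ → 86
student=Tara: ✓ → 55
student=Priya: ✓ → 69
student=Uma: ✓ → 56
year_sum = 68 + 52 + 65 + 97 + 61 + 56 + 98 + 77 + 78 + 86 + 55 + 69 + 56 = 918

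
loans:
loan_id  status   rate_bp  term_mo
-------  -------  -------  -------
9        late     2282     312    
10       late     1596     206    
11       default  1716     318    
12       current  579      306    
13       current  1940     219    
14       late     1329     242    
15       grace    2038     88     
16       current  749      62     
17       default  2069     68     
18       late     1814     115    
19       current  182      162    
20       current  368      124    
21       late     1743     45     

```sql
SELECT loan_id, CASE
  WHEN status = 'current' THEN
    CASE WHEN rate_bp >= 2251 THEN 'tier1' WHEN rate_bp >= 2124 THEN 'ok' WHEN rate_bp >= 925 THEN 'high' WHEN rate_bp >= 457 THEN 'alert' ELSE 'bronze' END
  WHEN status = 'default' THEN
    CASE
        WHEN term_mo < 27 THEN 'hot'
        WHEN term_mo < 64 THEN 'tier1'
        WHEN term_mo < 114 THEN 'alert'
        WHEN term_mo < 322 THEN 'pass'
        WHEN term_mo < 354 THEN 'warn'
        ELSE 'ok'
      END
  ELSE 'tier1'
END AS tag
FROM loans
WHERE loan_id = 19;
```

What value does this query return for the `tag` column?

loan_id = 19: status=current, rate_bp=182, term_mo=162.
status='current' → inner[ELSE] → bronze

bronze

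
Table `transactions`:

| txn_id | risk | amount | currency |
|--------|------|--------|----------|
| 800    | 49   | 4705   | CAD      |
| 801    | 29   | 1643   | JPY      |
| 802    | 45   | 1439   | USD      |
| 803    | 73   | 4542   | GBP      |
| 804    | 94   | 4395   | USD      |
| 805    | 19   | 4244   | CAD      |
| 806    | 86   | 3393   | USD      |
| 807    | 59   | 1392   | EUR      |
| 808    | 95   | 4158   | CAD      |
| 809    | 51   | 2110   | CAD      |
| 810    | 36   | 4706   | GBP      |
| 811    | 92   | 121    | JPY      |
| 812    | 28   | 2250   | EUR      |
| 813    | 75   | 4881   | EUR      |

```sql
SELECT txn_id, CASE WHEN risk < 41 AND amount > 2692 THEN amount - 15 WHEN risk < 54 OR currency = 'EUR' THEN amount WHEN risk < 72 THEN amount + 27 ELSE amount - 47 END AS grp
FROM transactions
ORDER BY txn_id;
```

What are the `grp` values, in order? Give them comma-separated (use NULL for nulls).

txn_id=800: risk < 54 OR currency = 'EUR' → 4705
txn_id=801: risk < 54 OR currency = 'EUR' → 1643
txn_id=802: risk < 54 OR currency = 'EUR' → 1439
txn_id=803: ELSE → 4495
txn_id=804: ELSE → 4348
txn_id=805: risk < 41 AND amount > 2692 → 4229
txn_id=806: ELSE → 3346
txn_id=807: risk < 54 OR currency = 'EUR' → 1392
txn_id=808: ELSE → 4111
txn_id=809: risk < 54 OR currency = 'EUR' → 2110
txn_id=810: risk < 41 AND amount > 2692 → 4691
txn_id=811: ELSE → 74
txn_id=812: risk < 54 OR currency = 'EUR' → 2250
txn_id=813: risk < 54 OR currency = 'EUR' → 4881

4705, 1643, 1439, 4495, 4348, 4229, 3346, 1392, 4111, 2110, 4691, 74, 2250, 4881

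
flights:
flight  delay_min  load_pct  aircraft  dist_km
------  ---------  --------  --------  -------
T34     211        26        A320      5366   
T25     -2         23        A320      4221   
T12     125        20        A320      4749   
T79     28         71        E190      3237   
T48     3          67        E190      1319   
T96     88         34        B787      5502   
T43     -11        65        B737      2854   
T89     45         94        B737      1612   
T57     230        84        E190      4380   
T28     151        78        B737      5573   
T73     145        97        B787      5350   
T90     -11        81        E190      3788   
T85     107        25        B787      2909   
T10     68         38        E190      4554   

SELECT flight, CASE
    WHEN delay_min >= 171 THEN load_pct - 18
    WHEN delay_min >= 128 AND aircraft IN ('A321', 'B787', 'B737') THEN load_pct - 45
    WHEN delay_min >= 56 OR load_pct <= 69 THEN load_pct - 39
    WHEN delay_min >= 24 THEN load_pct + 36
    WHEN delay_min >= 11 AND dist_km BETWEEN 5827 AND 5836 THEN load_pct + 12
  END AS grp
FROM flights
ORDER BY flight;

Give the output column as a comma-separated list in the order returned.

flight=T10: delay_min >= 56 OR load_pct <= 69 → -1
flight=T12: delay_min >= 56 OR load_pct <= 69 → -19
flight=T25: delay_min >= 56 OR load_pct <= 69 → -16
flight=T28: delay_min >= 128 AND aircraft IN ('A321', 'B787', 'B737') → 33
flight=T34: delay_min >= 171 → 8
flight=T43: delay_min >= 56 OR load_pct <= 69 → 26
flight=T48: delay_min >= 56 OR load_pct <= 69 → 28
flight=T57: delay_min >= 171 → 66
flight=T73: delay_min >= 128 AND aircraft IN ('A321', 'B787', 'B737') → 52
flight=T79: delay_min >= 24 → 107
flight=T85: delay_min >= 56 OR load_pct <= 69 → -14
flight=T89: delay_min >= 24 → 130
flight=T90: (no match → NULL) → NULL
flight=T96: delay_min >= 56 OR load_pct <= 69 → -5

-1, -19, -16, 33, 8, 26, 28, 66, 52, 107, -14, 130, NULL, -5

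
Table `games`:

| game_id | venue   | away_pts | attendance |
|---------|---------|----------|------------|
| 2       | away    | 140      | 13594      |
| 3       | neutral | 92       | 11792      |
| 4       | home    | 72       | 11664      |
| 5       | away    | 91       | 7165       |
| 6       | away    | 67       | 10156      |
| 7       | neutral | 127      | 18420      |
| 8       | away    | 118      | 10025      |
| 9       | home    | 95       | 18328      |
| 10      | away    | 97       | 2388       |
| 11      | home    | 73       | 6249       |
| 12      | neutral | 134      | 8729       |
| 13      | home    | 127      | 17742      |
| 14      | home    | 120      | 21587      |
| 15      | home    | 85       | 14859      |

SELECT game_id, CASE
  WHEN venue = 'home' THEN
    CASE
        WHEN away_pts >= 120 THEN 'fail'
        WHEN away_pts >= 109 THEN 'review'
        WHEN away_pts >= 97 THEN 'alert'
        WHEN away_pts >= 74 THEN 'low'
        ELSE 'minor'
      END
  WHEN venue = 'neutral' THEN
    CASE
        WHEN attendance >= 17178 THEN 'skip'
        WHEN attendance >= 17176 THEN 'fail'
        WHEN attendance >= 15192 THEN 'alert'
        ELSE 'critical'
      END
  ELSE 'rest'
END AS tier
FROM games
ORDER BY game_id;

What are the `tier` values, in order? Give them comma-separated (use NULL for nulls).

rest, critical, minor, rest, rest, skip, rest, low, rest, minor, critical, fail, fail, low

game_id=2: venue='away' → outer ELSE → rest
game_id=3: venue='neutral' → inner[ELSE] → critical
game_id=4: venue='home' → inner[ELSE] → minor
game_id=5: venue='away' → outer ELSE → rest
game_id=6: venue='away' → outer ELSE → rest
game_id=7: venue='neutral' → inner[attendance >= 17178] → skip
game_id=8: venue='away' → outer ELSE → rest
game_id=9: venue='home' → inner[away_pts >= 74] → low
game_id=10: venue='away' → outer ELSE → rest
game_id=11: venue='home' → inner[ELSE] → minor
game_id=12: venue='neutral' → inner[ELSE] → critical
game_id=13: venue='home' → inner[away_pts >= 120] → fail
game_id=14: venue='home' → inner[away_pts >= 120] → fail
game_id=15: venue='home' → inner[away_pts >= 74] → low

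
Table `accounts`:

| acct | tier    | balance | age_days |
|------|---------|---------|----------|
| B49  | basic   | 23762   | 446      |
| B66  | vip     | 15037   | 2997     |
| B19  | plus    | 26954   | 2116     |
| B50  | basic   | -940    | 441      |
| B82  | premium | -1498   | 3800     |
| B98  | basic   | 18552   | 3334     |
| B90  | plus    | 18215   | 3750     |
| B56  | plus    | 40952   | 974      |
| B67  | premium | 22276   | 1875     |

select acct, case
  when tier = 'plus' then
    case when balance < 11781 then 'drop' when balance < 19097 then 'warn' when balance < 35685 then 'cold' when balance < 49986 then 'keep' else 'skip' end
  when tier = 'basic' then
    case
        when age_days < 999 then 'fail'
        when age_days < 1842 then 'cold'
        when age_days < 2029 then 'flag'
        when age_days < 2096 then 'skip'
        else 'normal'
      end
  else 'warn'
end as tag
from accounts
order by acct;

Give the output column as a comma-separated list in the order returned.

cold, fail, fail, keep, warn, warn, warn, warn, normal

acct=B19: tier='plus' → inner[balance < 35685] → cold
acct=B49: tier='basic' → inner[age_days < 999] → fail
acct=B50: tier='basic' → inner[age_days < 999] → fail
acct=B56: tier='plus' → inner[balance < 49986] → keep
acct=B66: tier='vip' → outer ELSE → warn
acct=B67: tier='premium' → outer ELSE → warn
acct=B82: tier='premium' → outer ELSE → warn
acct=B90: tier='plus' → inner[balance < 19097] → warn
acct=B98: tier='basic' → inner[ELSE] → normal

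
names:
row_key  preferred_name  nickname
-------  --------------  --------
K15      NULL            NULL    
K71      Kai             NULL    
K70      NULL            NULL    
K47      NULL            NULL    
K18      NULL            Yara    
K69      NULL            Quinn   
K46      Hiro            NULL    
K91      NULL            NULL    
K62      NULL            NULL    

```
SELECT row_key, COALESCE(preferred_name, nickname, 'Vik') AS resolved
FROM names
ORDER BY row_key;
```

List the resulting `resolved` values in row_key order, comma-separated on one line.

Vik, Yara, Hiro, Vik, Vik, Quinn, Vik, Kai, Vik

row_key=K15: preferred_name=NULL, nickname=NULL, → literal Vik → Vik
row_key=K18: preferred_name=NULL, nickname=Yara → Yara
row_key=K46: preferred_name=Hiro → Hiro
row_key=K47: preferred_name=NULL, nickname=NULL, → literal Vik → Vik
row_key=K62: preferred_name=NULL, nickname=NULL, → literal Vik → Vik
row_key=K69: preferred_name=NULL, nickname=Quinn → Quinn
row_key=K70: preferred_name=NULL, nickname=NULL, → literal Vik → Vik
row_key=K71: preferred_name=Kai → Kai
row_key=K91: preferred_name=NULL, nickname=NULL, → literal Vik → Vik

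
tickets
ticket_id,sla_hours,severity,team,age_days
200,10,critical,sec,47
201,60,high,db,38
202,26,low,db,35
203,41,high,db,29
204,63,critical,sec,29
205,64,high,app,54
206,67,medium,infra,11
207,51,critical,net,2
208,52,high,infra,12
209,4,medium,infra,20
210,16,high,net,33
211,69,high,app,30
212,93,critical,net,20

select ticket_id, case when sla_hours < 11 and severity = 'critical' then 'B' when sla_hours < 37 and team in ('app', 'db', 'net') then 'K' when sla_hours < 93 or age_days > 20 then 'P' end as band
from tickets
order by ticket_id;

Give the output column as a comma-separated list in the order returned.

B, P, K, P, P, P, P, P, P, P, K, P, NULL

ticket_id=200: sla_hours < 11 and severity = 'critical' → B
ticket_id=201: sla_hours < 93 or age_days > 20 → P
ticket_id=202: sla_hours < 37 and team in ('app', 'db', 'net') → K
ticket_id=203: sla_hours < 93 or age_days > 20 → P
ticket_id=204: sla_hours < 93 or age_days > 20 → P
ticket_id=205: sla_hours < 93 or age_days > 20 → P
ticket_id=206: sla_hours < 93 or age_days > 20 → P
ticket_id=207: sla_hours < 93 or age_days > 20 → P
ticket_id=208: sla_hours < 93 or age_days > 20 → P
ticket_id=209: sla_hours < 93 or age_days > 20 → P
ticket_id=210: sla_hours < 37 and team in ('app', 'db', 'net') → K
ticket_id=211: sla_hours < 93 or age_days > 20 → P
ticket_id=212: (no match → NULL) → NULL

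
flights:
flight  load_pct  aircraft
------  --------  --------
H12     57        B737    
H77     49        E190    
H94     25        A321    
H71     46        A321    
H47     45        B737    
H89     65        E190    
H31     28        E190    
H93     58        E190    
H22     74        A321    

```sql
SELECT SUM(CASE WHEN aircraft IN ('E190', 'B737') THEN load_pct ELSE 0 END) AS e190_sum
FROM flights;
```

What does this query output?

flight=H12: ✓ → 57
flight=H77: ✓ → 49
flight=H94: ✗
flight=H71: ✗
flight=H47: ✓ → 45
flight=H89: ✓ → 65
flight=H31: ✓ → 28
flight=H93: ✓ → 58
flight=H22: ✗
e190_sum = 57 + 49 + 45 + 65 + 28 + 58 = 302

302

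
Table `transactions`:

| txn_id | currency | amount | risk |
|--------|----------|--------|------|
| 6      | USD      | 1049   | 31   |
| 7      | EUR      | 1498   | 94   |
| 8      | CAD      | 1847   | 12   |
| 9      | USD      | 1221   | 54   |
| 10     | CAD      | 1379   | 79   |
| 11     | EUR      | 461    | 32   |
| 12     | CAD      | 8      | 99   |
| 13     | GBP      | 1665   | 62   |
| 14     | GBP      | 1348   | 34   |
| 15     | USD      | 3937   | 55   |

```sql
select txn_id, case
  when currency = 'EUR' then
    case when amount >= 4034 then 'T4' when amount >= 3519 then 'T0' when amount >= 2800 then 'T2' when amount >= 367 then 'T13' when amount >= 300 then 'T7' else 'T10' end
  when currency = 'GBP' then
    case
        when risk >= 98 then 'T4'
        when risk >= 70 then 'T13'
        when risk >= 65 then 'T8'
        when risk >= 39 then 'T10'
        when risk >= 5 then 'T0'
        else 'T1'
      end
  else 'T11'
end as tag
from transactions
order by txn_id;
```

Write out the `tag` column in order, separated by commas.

T11, T13, T11, T11, T11, T13, T11, T10, T0, T11

txn_id=6: currency='USD' → outer ELSE → T11
txn_id=7: currency='EUR' → inner[amount >= 367] → T13
txn_id=8: currency='CAD' → outer ELSE → T11
txn_id=9: currency='USD' → outer ELSE → T11
txn_id=10: currency='CAD' → outer ELSE → T11
txn_id=11: currency='EUR' → inner[amount >= 367] → T13
txn_id=12: currency='CAD' → outer ELSE → T11
txn_id=13: currency='GBP' → inner[risk >= 39] → T10
txn_id=14: currency='GBP' → inner[risk >= 5] → T0
txn_id=15: currency='USD' → outer ELSE → T11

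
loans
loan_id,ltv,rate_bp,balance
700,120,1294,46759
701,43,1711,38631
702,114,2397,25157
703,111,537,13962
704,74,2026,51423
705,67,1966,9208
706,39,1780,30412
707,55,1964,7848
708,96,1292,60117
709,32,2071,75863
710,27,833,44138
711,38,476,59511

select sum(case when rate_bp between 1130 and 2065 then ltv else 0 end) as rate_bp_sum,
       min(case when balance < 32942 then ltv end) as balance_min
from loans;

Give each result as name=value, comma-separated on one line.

[rate_bp_sum: rate_bp between 1130 and 2065]
loan_id=700: ✓ → 120
loan_id=701: ✓ → 43
loan_id=702: ✗
loan_id=703: ✗
loan_id=704: ✓ → 74
loan_id=705: ✓ → 67
loan_id=706: ✓ → 39
loan_id=707: ✓ → 55
loan_id=708: ✓ → 96
loan_id=709: ✗
loan_id=710: ✗
loan_id=711: ✗
rate_bp_sum = 120 + 43 + 74 + 67 + 39 + 55 + 96 = 494
—
[balance_min: balance < 32942]
loan_id=700: ✗
loan_id=701: ✗
loan_id=702: ✓ → 114
loan_id=703: ✓ → 111
loan_id=704: ✗
loan_id=705: ✓ → 67
loan_id=706: ✓ → 39
loan_id=707: ✓ → 55
loan_id=708: ✗
loan_id=709: ✗
loan_id=710: ✗
loan_id=711: ✗
balance_min = MIN(114, 111, 67, 39, 55) = 39

rate_bp_sum=494, balance_min=39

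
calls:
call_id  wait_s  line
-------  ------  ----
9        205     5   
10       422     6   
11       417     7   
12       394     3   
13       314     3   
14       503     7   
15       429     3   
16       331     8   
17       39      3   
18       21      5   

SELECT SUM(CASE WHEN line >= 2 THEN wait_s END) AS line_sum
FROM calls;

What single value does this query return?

3075

call_id=9: ✓ → 205
call_id=10: ✓ → 422
call_id=11: ✓ → 417
call_id=12: ✓ → 394
call_id=13: ✓ → 314
call_id=14: ✓ → 503
call_id=15: ✓ → 429
call_id=16: ✓ → 331
call_id=17: ✓ → 39
call_id=18: ✓ → 21
line_sum = 205 + 422 + 417 + 394 + 314 + 503 + 429 + 331 + 39 + 21 = 3075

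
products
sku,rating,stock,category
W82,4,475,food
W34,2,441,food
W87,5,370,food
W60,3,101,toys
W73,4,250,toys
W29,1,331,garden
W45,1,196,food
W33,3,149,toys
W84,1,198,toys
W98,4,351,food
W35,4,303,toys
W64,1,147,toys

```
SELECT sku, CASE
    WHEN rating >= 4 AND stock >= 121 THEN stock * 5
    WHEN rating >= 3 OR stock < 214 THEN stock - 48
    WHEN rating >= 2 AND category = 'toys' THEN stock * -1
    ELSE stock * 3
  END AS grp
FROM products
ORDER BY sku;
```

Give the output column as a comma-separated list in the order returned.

sku=W29: ELSE → 993
sku=W33: rating >= 3 OR stock < 214 → 101
sku=W34: ELSE → 1323
sku=W35: rating >= 4 AND stock >= 121 → 1515
sku=W45: rating >= 3 OR stock < 214 → 148
sku=W60: rating >= 3 OR stock < 214 → 53
sku=W64: rating >= 3 OR stock < 214 → 99
sku=W73: rating >= 4 AND stock >= 121 → 1250
sku=W82: rating >= 4 AND stock >= 121 → 2375
sku=W84: rating >= 3 OR stock < 214 → 150
sku=W87: rating >= 4 AND stock >= 121 → 1850
sku=W98: rating >= 4 AND stock >= 121 → 1755

993, 101, 1323, 1515, 148, 53, 99, 1250, 2375, 150, 1850, 1755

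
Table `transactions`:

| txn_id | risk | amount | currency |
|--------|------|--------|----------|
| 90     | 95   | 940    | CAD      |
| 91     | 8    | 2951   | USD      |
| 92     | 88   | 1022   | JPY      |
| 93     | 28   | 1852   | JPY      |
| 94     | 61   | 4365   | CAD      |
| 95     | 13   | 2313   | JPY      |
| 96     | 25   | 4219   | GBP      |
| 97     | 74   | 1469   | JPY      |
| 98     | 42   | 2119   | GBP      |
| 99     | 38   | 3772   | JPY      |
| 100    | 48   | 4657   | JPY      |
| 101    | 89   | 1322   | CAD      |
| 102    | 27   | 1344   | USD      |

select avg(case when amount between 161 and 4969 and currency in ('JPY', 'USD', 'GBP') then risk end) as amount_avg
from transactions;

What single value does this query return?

39.1

txn_id=90: ✗
txn_id=91: ✓ → 8
txn_id=92: ✓ → 88
txn_id=93: ✓ → 28
txn_id=94: ✗
txn_id=95: ✓ → 13
txn_id=96: ✓ → 25
txn_id=97: ✓ → 74
txn_id=98: ✓ → 42
txn_id=99: ✓ → 38
txn_id=100: ✓ → 48
txn_id=101: ✗
txn_id=102: ✓ → 27
amount_avg = (8 + 88 + 28 + 13 + 25 + 74 + 42 + 38 + 48 + 27) / 10 = 39.1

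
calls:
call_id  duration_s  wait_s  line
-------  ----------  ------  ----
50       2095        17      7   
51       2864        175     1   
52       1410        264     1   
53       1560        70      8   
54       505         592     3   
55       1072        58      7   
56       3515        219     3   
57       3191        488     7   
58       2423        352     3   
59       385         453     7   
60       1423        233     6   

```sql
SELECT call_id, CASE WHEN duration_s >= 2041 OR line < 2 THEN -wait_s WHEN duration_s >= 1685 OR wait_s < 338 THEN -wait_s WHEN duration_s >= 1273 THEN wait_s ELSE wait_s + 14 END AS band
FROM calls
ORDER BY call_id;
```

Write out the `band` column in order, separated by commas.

call_id=50: duration_s >= 2041 OR line < 2 → -17
call_id=51: duration_s >= 2041 OR line < 2 → -175
call_id=52: duration_s >= 2041 OR line < 2 → -264
call_id=53: duration_s >= 1685 OR wait_s < 338 → -70
call_id=54: ELSE → 606
call_id=55: duration_s >= 1685 OR wait_s < 338 → -58
call_id=56: duration_s >= 2041 OR line < 2 → -219
call_id=57: duration_s >= 2041 OR line < 2 → -488
call_id=58: duration_s >= 2041 OR line < 2 → -352
call_id=59: ELSE → 467
call_id=60: duration_s >= 1685 OR wait_s < 338 → -233

-17, -175, -264, -70, 606, -58, -219, -488, -352, 467, -233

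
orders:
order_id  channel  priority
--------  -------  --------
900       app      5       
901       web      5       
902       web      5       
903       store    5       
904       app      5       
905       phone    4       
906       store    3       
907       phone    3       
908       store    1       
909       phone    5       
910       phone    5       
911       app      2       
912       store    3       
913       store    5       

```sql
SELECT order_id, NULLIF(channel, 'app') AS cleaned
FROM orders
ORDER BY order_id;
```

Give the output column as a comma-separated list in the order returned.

order_id=900: channel=app vs app: equal → NULL
order_id=901: channel=web vs app: differ → web
order_id=902: channel=web vs app: differ → web
order_id=903: channel=store vs app: differ → store
order_id=904: channel=app vs app: equal → NULL
order_id=905: channel=phone vs app: differ → phone
order_id=906: channel=store vs app: differ → store
order_id=907: channel=phone vs app: differ → phone
order_id=908: channel=store vs app: differ → store
order_id=909: channel=phone vs app: differ → phone
order_id=910: channel=phone vs app: differ → phone
order_id=911: channel=app vs app: equal → NULL
order_id=912: channel=store vs app: differ → store
order_id=913: channel=store vs app: differ → store

NULL, web, web, store, NULL, phone, store, phone, store, phone, phone, NULL, store, store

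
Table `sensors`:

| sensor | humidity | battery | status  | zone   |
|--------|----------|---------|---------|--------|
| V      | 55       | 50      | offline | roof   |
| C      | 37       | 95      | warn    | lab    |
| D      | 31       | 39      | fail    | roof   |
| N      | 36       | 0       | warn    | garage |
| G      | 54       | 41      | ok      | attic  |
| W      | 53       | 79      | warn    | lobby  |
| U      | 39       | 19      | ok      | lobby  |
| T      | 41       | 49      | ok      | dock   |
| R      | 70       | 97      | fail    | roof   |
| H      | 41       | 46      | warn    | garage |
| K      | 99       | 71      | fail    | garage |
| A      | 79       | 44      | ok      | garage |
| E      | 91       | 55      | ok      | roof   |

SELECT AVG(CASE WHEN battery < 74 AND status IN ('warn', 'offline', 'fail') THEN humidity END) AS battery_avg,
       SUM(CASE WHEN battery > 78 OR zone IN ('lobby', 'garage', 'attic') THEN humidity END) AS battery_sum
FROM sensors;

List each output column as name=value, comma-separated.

[battery_avg: battery < 74 AND status IN ('warn', 'offline', 'fail')]
sensor=V: ✓ → 55
sensor=C: ✗
sensor=D: ✓ → 31
sensor=N: ✓ → 36
sensor=G: ✗
sensor=W: ✗
sensor=U: ✗
sensor=T: ✗
sensor=R: ✗
sensor=H: ✓ → 41
sensor=K: ✓ → 99
sensor=A: ✗
sensor=E: ✗
battery_avg = (55 + 31 + 36 + 41 + 99) / 5 = 52.4
—
[battery_sum: battery > 78 OR zone IN ('lobby', 'garage', 'attic')]
sensor=V: ✗
sensor=C: ✓ → 37
sensor=D: ✗
sensor=N: ✓ → 36
sensor=G: ✓ → 54
sensor=W: ✓ → 53
sensor=U: ✓ → 39
sensor=T: ✗
sensor=R: ✓ → 70
sensor=H: ✓ → 41
sensor=K: ✓ → 99
sensor=A: ✓ → 79
sensor=E: ✗
battery_sum = 37 + 36 + 54 + 53 + 39 + 70 + 41 + 99 + 79 = 508

battery_avg=52.4, battery_sum=508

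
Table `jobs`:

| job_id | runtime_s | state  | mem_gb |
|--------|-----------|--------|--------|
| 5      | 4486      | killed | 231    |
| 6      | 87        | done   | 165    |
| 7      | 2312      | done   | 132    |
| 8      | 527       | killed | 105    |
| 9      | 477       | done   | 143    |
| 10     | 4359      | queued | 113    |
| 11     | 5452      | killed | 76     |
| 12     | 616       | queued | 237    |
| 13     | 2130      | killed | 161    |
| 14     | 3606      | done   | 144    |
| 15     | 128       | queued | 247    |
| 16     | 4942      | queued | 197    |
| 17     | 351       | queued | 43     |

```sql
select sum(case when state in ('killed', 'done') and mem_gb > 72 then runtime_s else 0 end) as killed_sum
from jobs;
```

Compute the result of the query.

19077

job_id=5: ✓ → 4486
job_id=6: ✓ → 87
job_id=7: ✓ → 2312
job_id=8: ✓ → 527
job_id=9: ✓ → 477
job_id=10: ✗
job_id=11: ✓ → 5452
job_id=12: ✗
job_id=13: ✓ → 2130
job_id=14: ✓ → 3606
job_id=15: ✗
job_id=16: ✗
job_id=17: ✗
killed_sum = 4486 + 87 + 2312 + 527 + 477 + 5452 + 2130 + 3606 = 19077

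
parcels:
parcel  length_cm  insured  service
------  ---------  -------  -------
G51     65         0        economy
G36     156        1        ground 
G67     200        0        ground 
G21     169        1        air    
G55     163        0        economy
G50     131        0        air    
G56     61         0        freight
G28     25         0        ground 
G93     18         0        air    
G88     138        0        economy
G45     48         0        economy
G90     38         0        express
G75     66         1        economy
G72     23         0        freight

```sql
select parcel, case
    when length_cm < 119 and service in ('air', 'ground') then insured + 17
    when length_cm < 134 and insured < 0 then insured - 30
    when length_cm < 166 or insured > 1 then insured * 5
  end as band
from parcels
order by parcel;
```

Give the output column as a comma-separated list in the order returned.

parcel=G21: (no match → NULL) → NULL
parcel=G28: length_cm < 119 and service in ('air', 'ground') → 17
parcel=G36: length_cm < 166 or insured > 1 → 5
parcel=G45: length_cm < 166 or insured > 1 → 0
parcel=G50: length_cm < 166 or insured > 1 → 0
parcel=G51: length_cm < 166 or insured > 1 → 0
parcel=G55: length_cm < 166 or insured > 1 → 0
parcel=G56: length_cm < 166 or insured > 1 → 0
parcel=G67: (no match → NULL) → NULL
parcel=G72: length_cm < 166 or insured > 1 → 0
parcel=G75: length_cm < 166 or insured > 1 → 5
parcel=G88: length_cm < 166 or insured > 1 → 0
parcel=G90: length_cm < 166 or insured > 1 → 0
parcel=G93: length_cm < 119 and service in ('air', 'ground') → 17

NULL, 17, 5, 0, 0, 0, 0, 0, NULL, 0, 5, 0, 0, 17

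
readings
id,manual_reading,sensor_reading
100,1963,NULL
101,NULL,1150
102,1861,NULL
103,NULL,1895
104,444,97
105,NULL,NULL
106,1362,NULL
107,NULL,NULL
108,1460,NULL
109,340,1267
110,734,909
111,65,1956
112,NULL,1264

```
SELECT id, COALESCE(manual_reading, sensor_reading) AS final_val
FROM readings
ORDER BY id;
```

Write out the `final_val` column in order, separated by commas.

id=100: manual_reading=1963 → 1963
id=101: manual_reading=NULL, sensor_reading=1150 → 1150
id=102: manual_reading=1861 → 1861
id=103: manual_reading=NULL, sensor_reading=1895 → 1895
id=104: manual_reading=444 → 444
id=105: manual_reading=NULL, sensor_reading=NULL (all NULL) → NULL
id=106: manual_reading=1362 → 1362
id=107: manual_reading=NULL, sensor_reading=NULL (all NULL) → NULL
id=108: manual_reading=1460 → 1460
id=109: manual_reading=340 → 340
id=110: manual_reading=734 → 734
id=111: manual_reading=65 → 65
id=112: manual_reading=NULL, sensor_reading=1264 → 1264

1963, 1150, 1861, 1895, 444, NULL, 1362, NULL, 1460, 340, 734, 65, 1264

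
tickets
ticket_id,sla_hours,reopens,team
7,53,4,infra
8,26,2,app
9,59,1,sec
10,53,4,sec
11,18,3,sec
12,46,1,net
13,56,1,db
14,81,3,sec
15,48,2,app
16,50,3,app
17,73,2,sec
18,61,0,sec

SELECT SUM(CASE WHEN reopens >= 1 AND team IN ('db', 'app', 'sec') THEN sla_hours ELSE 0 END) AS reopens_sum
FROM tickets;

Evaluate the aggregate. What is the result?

464

ticket_id=7: ✗
ticket_id=8: ✓ → 26
ticket_id=9: ✓ → 59
ticket_id=10: ✓ → 53
ticket_id=11: ✓ → 18
ticket_id=12: ✗
ticket_id=13: ✓ → 56
ticket_id=14: ✓ → 81
ticket_id=15: ✓ → 48
ticket_id=16: ✓ → 50
ticket_id=17: ✓ → 73
ticket_id=18: ✗
reopens_sum = 26 + 59 + 53 + 18 + 56 + 81 + 48 + 50 + 73 = 464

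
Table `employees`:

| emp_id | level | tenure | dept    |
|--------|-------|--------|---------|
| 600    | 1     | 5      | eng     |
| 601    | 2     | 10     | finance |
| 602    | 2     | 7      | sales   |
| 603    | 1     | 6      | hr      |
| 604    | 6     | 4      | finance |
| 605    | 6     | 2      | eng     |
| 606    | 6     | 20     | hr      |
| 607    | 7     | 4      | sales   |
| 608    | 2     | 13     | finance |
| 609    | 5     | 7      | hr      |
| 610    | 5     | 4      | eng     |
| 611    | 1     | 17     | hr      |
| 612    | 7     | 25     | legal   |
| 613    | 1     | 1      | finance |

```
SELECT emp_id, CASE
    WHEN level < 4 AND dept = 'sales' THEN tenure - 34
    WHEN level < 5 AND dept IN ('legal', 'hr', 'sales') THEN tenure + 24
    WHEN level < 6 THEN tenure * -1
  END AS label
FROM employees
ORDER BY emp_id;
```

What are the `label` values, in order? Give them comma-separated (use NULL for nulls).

-5, -10, -27, 30, NULL, NULL, NULL, NULL, -13, -7, -4, 41, NULL, -1

emp_id=600: level < 6 → -5
emp_id=601: level < 6 → -10
emp_id=602: level < 4 AND dept = 'sales' → -27
emp_id=603: level < 5 AND dept IN ('legal', 'hr', 'sales') → 30
emp_id=604: (no match → NULL) → NULL
emp_id=605: (no match → NULL) → NULL
emp_id=606: (no match → NULL) → NULL
emp_id=607: (no match → NULL) → NULL
emp_id=608: level < 6 → -13
emp_id=609: level < 6 → -7
emp_id=610: level < 6 → -4
emp_id=611: level < 5 AND dept IN ('legal', 'hr', 'sales') → 41
emp_id=612: (no match → NULL) → NULL
emp_id=613: level < 6 → -1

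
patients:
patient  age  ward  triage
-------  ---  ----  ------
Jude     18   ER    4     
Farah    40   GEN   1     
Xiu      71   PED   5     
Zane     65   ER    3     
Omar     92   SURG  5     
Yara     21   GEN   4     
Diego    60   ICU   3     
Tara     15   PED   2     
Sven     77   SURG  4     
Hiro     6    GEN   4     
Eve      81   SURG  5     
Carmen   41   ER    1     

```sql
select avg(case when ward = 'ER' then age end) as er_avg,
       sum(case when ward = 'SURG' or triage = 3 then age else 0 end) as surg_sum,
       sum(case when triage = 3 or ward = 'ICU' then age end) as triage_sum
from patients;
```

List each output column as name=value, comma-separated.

[er_avg: ward = 'ER']
patient=Jude: ✓ → 18
patient=Farah: ✗
patient=Xiu: ✗
patient=Zane: ✓ → 65
patient=Omar: ✗
patient=Yara: ✗
patient=Diego: ✗
patient=Tara: ✗
patient=Sven: ✗
patient=Hiro: ✗
patient=Eve: ✗
patient=Carmen: ✓ → 41
er_avg = (18 + 65 + 41) / 3 = 41.3333333333
—
[surg_sum: ward = 'SURG' or triage = 3]
patient=Jude: ✗
patient=Farah: ✗
patient=Xiu: ✗
patient=Zane: ✓ → 65
patient=Omar: ✓ → 92
patient=Yara: ✗
patient=Diego: ✓ → 60
patient=Tara: ✗
patient=Sven: ✓ → 77
patient=Hiro: ✗
patient=Eve: ✓ → 81
patient=Carmen: ✗
surg_sum = 65 + 92 + 60 + 77 + 81 = 375
—
[triage_sum: triage = 3 or ward = 'ICU']
patient=Jude: ✗
patient=Farah: ✗
patient=Xiu: ✗
patient=Zane: ✓ → 65
patient=Omar: ✗
patient=Yara: ✗
patient=Diego: ✓ → 60
patient=Tara: ✗
patient=Sven: ✗
patient=Hiro: ✗
patient=Eve: ✗
patient=Carmen: ✗
triage_sum = 65 + 60 = 125

er_avg=41.3333333333, surg_sum=375, triage_sum=125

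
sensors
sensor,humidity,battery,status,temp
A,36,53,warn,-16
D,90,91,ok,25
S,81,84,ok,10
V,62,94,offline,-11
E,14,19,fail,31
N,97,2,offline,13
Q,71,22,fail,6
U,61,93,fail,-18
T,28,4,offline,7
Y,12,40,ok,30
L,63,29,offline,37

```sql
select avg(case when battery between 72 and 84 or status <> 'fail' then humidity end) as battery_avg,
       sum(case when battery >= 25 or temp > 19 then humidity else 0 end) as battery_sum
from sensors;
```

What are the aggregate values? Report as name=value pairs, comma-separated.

[battery_avg: battery between 72 and 84 or status <> 'fail']
sensor=A: ✓ → 36
sensor=D: ✓ → 90
sensor=S: ✓ → 81
sensor=V: ✓ → 62
sensor=E: ✗
sensor=N: ✓ → 97
sensor=Q: ✗
sensor=U: ✗
sensor=T: ✓ → 28
sensor=Y: ✓ → 12
sensor=L: ✓ → 63
battery_avg = (36 + 90 + 81 + 62 + 97 + 28 + 12 + 63) / 8 = 58.625
—
[battery_sum: battery >= 25 or temp > 19]
sensor=A: ✓ → 36
sensor=D: ✓ → 90
sensor=S: ✓ → 81
sensor=V: ✓ → 62
sensor=E: ✓ → 14
sensor=N: ✗
sensor=Q: ✗
sensor=U: ✓ → 61
sensor=T: ✗
sensor=Y: ✓ → 12
sensor=L: ✓ → 63
battery_sum = 36 + 90 + 81 + 62 + 14 + 61 + 12 + 63 = 419

battery_avg=58.625, battery_sum=419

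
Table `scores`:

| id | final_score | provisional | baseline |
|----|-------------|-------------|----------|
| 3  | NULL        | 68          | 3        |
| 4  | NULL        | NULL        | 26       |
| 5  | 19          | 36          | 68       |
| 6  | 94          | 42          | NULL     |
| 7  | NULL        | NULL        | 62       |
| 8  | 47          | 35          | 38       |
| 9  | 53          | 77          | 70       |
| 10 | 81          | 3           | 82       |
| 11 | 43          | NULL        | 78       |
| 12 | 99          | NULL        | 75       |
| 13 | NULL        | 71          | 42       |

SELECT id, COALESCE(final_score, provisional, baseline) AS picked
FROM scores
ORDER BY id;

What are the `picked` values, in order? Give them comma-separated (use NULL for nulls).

68, 26, 19, 94, 62, 47, 53, 81, 43, 99, 71

id=3: final_score=NULL, provisional=68 → 68
id=4: final_score=NULL, provisional=NULL, baseline=26 → 26
id=5: final_score=19 → 19
id=6: final_score=94 → 94
id=7: final_score=NULL, provisional=NULL, baseline=62 → 62
id=8: final_score=47 → 47
id=9: final_score=53 → 53
id=10: final_score=81 → 81
id=11: final_score=43 → 43
id=12: final_score=99 → 99
id=13: final_score=NULL, provisional=71 → 71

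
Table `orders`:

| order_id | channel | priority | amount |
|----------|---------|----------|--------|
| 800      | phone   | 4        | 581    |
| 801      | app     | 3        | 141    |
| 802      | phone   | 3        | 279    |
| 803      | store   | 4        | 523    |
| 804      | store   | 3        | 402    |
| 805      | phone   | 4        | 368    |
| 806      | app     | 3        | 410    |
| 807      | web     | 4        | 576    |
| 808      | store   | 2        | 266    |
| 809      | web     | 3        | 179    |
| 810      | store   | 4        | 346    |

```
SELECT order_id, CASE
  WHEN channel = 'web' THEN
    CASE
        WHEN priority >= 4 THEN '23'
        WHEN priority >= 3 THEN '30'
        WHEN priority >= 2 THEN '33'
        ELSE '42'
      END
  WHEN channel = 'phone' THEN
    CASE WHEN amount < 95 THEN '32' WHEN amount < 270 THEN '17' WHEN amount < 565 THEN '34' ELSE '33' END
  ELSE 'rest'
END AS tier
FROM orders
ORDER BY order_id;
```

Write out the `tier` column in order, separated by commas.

33, rest, 34, rest, rest, 34, rest, 23, rest, 30, rest

order_id=800: channel='phone' → inner[ELSE] → 33
order_id=801: channel='app' → outer ELSE → rest
order_id=802: channel='phone' → inner[amount < 565] → 34
order_id=803: channel='store' → outer ELSE → rest
order_id=804: channel='store' → outer ELSE → rest
order_id=805: channel='phone' → inner[amount < 565] → 34
order_id=806: channel='app' → outer ELSE → rest
order_id=807: channel='web' → inner[priority >= 4] → 23
order_id=808: channel='store' → outer ELSE → rest
order_id=809: channel='web' → inner[priority >= 3] → 30
order_id=810: channel='store' → outer ELSE → rest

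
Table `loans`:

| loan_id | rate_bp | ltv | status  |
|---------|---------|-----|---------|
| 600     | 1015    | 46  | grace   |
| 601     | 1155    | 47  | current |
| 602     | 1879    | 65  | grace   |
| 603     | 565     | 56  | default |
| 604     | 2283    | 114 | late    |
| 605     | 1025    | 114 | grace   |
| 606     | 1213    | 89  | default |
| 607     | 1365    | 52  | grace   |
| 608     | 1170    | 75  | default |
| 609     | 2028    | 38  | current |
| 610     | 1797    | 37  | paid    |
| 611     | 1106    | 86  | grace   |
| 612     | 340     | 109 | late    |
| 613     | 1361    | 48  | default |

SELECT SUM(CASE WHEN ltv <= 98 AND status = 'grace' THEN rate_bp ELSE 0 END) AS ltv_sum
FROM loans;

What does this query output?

loan_id=600: ✓ → 1015
loan_id=601: ✗
loan_id=602: ✓ → 1879
loan_id=603: ✗
loan_id=604: ✗
loan_id=605: ✗
loan_id=606: ✗
loan_id=607: ✓ → 1365
loan_id=608: ✗
loan_id=609: ✗
loan_id=610: ✗
loan_id=611: ✓ → 1106
loan_id=612: ✗
loan_id=613: ✗
ltv_sum = 1015 + 1879 + 1365 + 1106 = 5365

5365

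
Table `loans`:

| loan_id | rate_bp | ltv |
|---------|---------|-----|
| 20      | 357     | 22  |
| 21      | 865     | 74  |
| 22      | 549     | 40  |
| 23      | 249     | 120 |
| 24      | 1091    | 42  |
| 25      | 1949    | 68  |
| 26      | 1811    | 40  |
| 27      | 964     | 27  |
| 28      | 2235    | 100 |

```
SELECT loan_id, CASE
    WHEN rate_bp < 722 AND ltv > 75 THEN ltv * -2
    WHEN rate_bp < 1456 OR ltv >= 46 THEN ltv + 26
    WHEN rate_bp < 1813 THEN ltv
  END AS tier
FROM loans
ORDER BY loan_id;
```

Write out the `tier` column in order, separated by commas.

loan_id=20: rate_bp < 1456 OR ltv >= 46 → 48
loan_id=21: rate_bp < 1456 OR ltv >= 46 → 100
loan_id=22: rate_bp < 1456 OR ltv >= 46 → 66
loan_id=23: rate_bp < 722 AND ltv > 75 → -240
loan_id=24: rate_bp < 1456 OR ltv >= 46 → 68
loan_id=25: rate_bp < 1456 OR ltv >= 46 → 94
loan_id=26: rate_bp < 1813 → 40
loan_id=27: rate_bp < 1456 OR ltv >= 46 → 53
loan_id=28: rate_bp < 1456 OR ltv >= 46 → 126

48, 100, 66, -240, 68, 94, 40, 53, 126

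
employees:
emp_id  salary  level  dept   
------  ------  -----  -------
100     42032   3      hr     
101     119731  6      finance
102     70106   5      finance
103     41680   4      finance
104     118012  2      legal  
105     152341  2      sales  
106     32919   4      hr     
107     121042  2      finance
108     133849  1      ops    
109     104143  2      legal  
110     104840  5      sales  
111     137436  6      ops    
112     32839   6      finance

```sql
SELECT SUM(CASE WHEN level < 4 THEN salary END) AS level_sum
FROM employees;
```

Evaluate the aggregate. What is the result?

emp_id=100: ✓ → 42032
emp_id=101: ✗
emp_id=102: ✗
emp_id=103: ✗
emp_id=104: ✓ → 118012
emp_id=105: ✓ → 152341
emp_id=106: ✗
emp_id=107: ✓ → 121042
emp_id=108: ✓ → 133849
emp_id=109: ✓ → 104143
emp_id=110: ✗
emp_id=111: ✗
emp_id=112: ✗
level_sum = 42032 + 118012 + 152341 + 121042 + 133849 + 104143 = 671419

671419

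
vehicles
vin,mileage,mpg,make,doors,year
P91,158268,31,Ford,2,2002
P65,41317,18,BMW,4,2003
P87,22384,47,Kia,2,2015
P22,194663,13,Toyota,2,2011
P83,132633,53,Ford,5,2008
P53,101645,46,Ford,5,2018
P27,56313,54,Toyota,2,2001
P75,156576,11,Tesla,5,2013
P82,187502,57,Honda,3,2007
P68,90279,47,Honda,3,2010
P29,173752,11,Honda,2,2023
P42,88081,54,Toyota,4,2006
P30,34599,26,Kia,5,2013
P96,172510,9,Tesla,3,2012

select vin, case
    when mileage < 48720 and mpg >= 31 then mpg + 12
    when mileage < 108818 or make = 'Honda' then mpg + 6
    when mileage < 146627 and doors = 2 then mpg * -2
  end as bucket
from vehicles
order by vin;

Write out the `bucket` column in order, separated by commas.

NULL, 60, 17, 32, 60, 52, 24, 53, NULL, 63, NULL, 59, NULL, NULL

vin=P22: (no match → NULL) → NULL
vin=P27: mileage < 108818 or make = 'Honda' → 60
vin=P29: mileage < 108818 or make = 'Honda' → 17
vin=P30: mileage < 108818 or make = 'Honda' → 32
vin=P42: mileage < 108818 or make = 'Honda' → 60
vin=P53: mileage < 108818 or make = 'Honda' → 52
vin=P65: mileage < 108818 or make = 'Honda' → 24
vin=P68: mileage < 108818 or make = 'Honda' → 53
vin=P75: (no match → NULL) → NULL
vin=P82: mileage < 108818 or make = 'Honda' → 63
vin=P83: (no match → NULL) → NULL
vin=P87: mileage < 48720 and mpg >= 31 → 59
vin=P91: (no match → NULL) → NULL
vin=P96: (no match → NULL) → NULL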